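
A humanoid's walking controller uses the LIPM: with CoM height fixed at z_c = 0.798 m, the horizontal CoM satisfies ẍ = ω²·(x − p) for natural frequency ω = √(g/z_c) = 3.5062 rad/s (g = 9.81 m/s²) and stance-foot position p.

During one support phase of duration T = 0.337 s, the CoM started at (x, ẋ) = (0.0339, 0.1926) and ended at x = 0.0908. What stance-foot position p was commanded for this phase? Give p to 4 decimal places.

ωT = 3.5062·0.337 = 1.181589; cosh(ωT) = 1.783171, sinh(ωT) = 1.476380
x(T) = p + (x₀−p)·cosh(ωT) + (ẋ₀/ω)·sinh(ωT) ⇒ p·(1 − cosh) = x(T) − x₀·cosh − (ẋ₀/ω)·sinh
numerator   = 0.0908 − (0.0339)·1.783171 − (0.1926/3.5062)·1.476380 = -0.050749
denominator = 1 − 1.783171 = -0.783171
p = -0.050749 / -0.783171 = 0.0648

p = 0.0648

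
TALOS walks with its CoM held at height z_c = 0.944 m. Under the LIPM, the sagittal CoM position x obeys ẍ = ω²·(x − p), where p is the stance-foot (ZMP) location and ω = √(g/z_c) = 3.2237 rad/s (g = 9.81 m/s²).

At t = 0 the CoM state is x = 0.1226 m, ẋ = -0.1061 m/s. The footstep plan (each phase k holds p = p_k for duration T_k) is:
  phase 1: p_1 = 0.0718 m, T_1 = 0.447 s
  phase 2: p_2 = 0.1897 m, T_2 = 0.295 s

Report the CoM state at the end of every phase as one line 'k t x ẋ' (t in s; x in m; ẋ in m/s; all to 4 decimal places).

phase 1: p=0.0718, T=0.447, ωT=1.440994, cosh=2.230793, sinh=1.994100; start (x,ẋ)=(0.122600, -0.106100) → end (x,ẋ)=(0.119493, 0.089875)
phase 2: p=0.1897, T=0.295, ωT=0.950991, cosh=1.487316, sinh=1.100958; start (x,ẋ)=(0.119493, 0.089875) → end (x,ẋ)=(0.115975, -0.115502)

1 0.4470 0.1195 0.0899
2 0.7420 0.1160 -0.1155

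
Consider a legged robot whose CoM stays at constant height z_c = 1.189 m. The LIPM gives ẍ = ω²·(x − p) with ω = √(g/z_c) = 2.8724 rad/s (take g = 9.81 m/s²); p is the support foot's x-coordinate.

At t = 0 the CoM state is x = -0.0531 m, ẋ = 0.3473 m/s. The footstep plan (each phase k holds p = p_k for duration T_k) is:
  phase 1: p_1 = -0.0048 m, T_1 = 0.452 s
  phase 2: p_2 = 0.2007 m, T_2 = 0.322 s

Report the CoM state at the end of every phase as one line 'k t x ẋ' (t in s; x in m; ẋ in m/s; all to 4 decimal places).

1 0.4520 0.1051 0.4483
2 0.7740 0.2270 0.3624

phase 1: p=-0.0048, T=0.452, ωT=1.298325, cosh=1.968072, sinh=1.695083; start (x,ẋ)=(-0.053100, 0.347300) → end (x,ẋ)=(0.105094, 0.448341)
phase 2: p=0.2007, T=0.322, ωT=0.924913, cosh=1.459107, sinh=1.062541; start (x,ẋ)=(0.105094, 0.448341) → end (x,ẋ)=(0.227047, 0.362382)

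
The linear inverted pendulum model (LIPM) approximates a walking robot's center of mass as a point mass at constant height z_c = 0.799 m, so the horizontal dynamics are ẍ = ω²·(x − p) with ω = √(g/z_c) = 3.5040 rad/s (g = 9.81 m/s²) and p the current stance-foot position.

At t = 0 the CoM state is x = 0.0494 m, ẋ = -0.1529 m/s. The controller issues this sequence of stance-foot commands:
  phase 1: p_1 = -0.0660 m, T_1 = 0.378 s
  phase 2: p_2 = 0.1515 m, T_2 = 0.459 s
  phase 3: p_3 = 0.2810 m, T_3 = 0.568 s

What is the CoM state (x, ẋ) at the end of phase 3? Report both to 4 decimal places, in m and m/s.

phase 1: p=-0.0660, T=0.378, ωT=1.324512, cosh=2.013141, sinh=1.747209; start (x,ẋ)=(0.049400, -0.152900) → end (x,ẋ)=(0.090076, 0.398695)
phase 2: p=0.1515, T=0.459, ωT=1.608336, cosh=2.597357, sinh=2.397136; start (x,ẋ)=(0.090076, 0.398695) → end (x,ẋ)=(0.264712, 0.519614)
phase 3: p=0.2810, T=0.568, ωT=1.990272, cosh=3.727091, sinh=3.590433; start (x,ẋ)=(0.264712, 0.519614) → end (x,ẋ)=(0.752723, 1.731727)

x = 0.7527, ẋ = 1.7317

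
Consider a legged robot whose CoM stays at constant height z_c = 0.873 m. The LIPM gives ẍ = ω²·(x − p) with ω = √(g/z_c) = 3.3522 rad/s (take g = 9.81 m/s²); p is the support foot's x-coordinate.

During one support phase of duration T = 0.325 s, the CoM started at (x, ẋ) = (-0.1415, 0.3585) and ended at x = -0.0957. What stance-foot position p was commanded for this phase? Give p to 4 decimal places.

ωT = 3.3522·0.325 = 1.089465; cosh(ωT) = 1.654540, sinh(ωT) = 1.318143
x(T) = p + (x₀−p)·cosh(ωT) + (ẋ₀/ω)·sinh(ωT) ⇒ p·(1 − cosh) = x(T) − x₀·cosh − (ẋ₀/ω)·sinh
numerator   = -0.0957 − (-0.1415)·1.654540 − (0.3585/3.3522)·1.318143 = -0.002551
denominator = 1 − 1.654540 = -0.654540
p = -0.002551 / -0.654540 = 0.0039

p = 0.0039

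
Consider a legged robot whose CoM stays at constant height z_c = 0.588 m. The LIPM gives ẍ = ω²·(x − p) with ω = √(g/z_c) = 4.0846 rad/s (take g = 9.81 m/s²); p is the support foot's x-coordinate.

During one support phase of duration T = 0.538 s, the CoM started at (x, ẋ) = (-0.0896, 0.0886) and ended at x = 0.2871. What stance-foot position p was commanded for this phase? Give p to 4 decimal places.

ωT = 4.0846·0.538 = 2.197515; cosh(ωT) = 4.556846, sinh(ωT) = 4.445767
x(T) = p + (x₀−p)·cosh(ωT) + (ẋ₀/ω)·sinh(ωT) ⇒ p·(1 − cosh) = x(T) − x₀·cosh − (ẋ₀/ω)·sinh
numerator   = 0.2871 − (-0.0896)·4.556846 − (0.0886/4.0846)·4.445767 = 0.598959
denominator = 1 − 4.556846 = -3.556846
p = 0.598959 / -3.556846 = -0.1684

p = -0.1684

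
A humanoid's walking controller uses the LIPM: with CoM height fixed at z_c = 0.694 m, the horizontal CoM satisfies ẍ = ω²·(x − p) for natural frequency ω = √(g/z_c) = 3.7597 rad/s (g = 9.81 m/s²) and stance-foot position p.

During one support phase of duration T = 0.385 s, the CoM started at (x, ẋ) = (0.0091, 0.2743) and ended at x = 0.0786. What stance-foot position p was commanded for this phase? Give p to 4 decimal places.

p = 0.0710

ωT = 3.7597·0.385 = 1.447485; cosh(ωT) = 2.243783, sinh(ωT) = 2.008622
x(T) = p + (x₀−p)·cosh(ωT) + (ẋ₀/ω)·sinh(ωT) ⇒ p·(1 − cosh) = x(T) − x₀·cosh − (ẋ₀/ω)·sinh
numerator   = 0.0786 − (0.0091)·2.243783 − (0.2743/3.7597)·2.008622 = -0.088363
denominator = 1 − 2.243783 = -1.243783
p = -0.088363 / -1.243783 = 0.0710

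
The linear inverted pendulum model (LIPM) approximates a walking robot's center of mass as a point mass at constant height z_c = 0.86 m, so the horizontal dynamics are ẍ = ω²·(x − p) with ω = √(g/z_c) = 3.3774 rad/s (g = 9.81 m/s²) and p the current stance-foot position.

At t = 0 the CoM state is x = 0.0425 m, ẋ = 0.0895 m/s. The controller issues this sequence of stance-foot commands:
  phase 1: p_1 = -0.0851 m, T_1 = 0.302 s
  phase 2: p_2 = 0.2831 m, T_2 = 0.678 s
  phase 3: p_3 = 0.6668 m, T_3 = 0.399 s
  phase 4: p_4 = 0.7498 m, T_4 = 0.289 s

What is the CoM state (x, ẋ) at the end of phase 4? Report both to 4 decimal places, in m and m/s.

x = 1.6259, ẋ = 3.2027

phase 1: p=-0.0851, T=0.302, ωT=1.019975, cosh=1.566864, sinh=1.206260; start (x,ẋ)=(0.042500, 0.089500) → end (x,ẋ)=(0.146797, 0.660080)
phase 2: p=0.2831, T=0.678, ωT=2.289877, cosh=4.987502, sinh=4.886223; start (x,ẋ)=(0.146797, 0.660080) → end (x,ẋ)=(0.558255, 1.042785)
phase 3: p=0.6668, T=0.399, ωT=1.347583, cosh=2.053990, sinh=1.794122; start (x,ẋ)=(0.558255, 1.042785) → end (x,ẋ)=(0.997792, 1.484145)
phase 4: p=0.7498, T=0.289, ωT=0.976069, cosh=1.515396, sinh=1.138606; start (x,ẋ)=(0.997792, 1.484145) → end (x,ẋ)=(1.625948, 3.202726)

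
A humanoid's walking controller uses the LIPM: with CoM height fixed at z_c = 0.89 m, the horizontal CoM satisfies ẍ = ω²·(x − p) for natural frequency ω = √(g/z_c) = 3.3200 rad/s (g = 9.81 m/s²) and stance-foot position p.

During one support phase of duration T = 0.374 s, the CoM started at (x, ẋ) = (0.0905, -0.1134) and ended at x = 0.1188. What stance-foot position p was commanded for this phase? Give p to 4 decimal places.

p = -0.0037

ωT = 3.3200·0.374 = 1.241680; cosh(ωT) = 1.875161, sinh(ωT) = 1.586263
x(T) = p + (x₀−p)·cosh(ωT) + (ẋ₀/ω)·sinh(ωT) ⇒ p·(1 − cosh) = x(T) − x₀·cosh − (ẋ₀/ω)·sinh
numerator   = 0.1188 − (0.0905)·1.875161 − (-0.1134/3.3200)·1.586263 = 0.003279
denominator = 1 − 1.875161 = -0.875161
p = 0.003279 / -0.875161 = -0.0037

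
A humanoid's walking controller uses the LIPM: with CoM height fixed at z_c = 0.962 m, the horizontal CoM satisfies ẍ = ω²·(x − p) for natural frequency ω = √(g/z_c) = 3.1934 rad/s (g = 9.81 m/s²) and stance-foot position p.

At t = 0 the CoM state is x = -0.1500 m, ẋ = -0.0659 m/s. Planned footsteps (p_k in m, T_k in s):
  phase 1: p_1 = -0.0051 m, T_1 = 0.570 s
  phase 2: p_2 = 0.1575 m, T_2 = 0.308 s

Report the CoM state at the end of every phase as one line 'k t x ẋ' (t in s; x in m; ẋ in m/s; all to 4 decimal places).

1 0.5700 -0.5261 -1.5995
2 0.8780 -1.4603 -4.9482

phase 1: p=-0.0051, T=0.570, ωT=1.820238, cosh=3.167657, sinh=3.005670; start (x,ẋ)=(-0.150000, -0.065900) → end (x,ẋ)=(-0.526120, -1.599543)
phase 2: p=0.1575, T=0.308, ωT=0.983567, cosh=1.523976, sinh=1.150002; start (x,ẋ)=(-0.526120, -1.599543) → end (x,ẋ)=(-1.460345, -4.948201)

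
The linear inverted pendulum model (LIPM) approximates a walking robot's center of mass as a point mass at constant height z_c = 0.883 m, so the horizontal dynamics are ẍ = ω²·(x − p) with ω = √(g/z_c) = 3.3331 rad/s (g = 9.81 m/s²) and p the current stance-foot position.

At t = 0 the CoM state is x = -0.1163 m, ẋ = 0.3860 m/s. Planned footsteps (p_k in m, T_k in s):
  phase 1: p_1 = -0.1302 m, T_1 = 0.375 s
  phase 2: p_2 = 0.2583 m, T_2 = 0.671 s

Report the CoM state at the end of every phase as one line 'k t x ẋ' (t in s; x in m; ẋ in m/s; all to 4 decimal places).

phase 1: p=-0.1302, T=0.375, ωT=1.249912, cosh=1.888284, sinh=1.601754; start (x,ẋ)=(-0.116300, 0.386000) → end (x,ẋ)=(0.081543, 0.803087)
phase 2: p=0.2583, T=0.671, ωT=2.236510, cosh=4.733719, sinh=4.626888; start (x,ẋ)=(0.081543, 0.803087) → end (x,ẋ)=(0.536399, 1.075666)

1 0.3750 0.0815 0.8031
2 1.0460 0.5364 1.0757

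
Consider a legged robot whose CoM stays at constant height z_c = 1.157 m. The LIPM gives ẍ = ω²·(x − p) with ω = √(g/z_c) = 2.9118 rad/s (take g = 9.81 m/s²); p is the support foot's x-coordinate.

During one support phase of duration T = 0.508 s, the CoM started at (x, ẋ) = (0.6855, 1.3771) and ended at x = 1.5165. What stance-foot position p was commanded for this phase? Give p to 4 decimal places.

p = 0.8025

ωT = 2.9118·0.508 = 1.479194; cosh(ωT) = 2.308615, sinh(ωT) = 2.080794
x(T) = p + (x₀−p)·cosh(ωT) + (ẋ₀/ω)·sinh(ωT) ⇒ p·(1 − cosh) = x(T) − x₀·cosh − (ẋ₀/ω)·sinh
numerator   = 1.5165 − (0.6855)·2.308615 − (1.3771/2.9118)·2.080794 = -1.050141
denominator = 1 − 2.308615 = -1.308615
p = -1.050141 / -1.308615 = 0.8025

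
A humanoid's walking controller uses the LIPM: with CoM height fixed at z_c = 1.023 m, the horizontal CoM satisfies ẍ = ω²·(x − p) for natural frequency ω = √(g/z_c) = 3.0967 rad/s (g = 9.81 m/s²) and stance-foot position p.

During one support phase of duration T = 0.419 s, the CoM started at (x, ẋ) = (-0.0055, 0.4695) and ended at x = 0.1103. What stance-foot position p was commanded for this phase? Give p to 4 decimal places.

p = 0.1403

ωT = 3.0967·0.419 = 1.297517; cosh(ωT) = 1.966704, sinh(ωT) = 1.693494
x(T) = p + (x₀−p)·cosh(ωT) + (ẋ₀/ω)·sinh(ωT) ⇒ p·(1 − cosh) = x(T) − x₀·cosh − (ẋ₀/ω)·sinh
numerator   = 0.1103 − (-0.0055)·1.966704 − (0.4695/3.0967)·1.693494 = -0.135639
denominator = 1 − 1.966704 = -0.966704
p = -0.135639 / -0.966704 = 0.1403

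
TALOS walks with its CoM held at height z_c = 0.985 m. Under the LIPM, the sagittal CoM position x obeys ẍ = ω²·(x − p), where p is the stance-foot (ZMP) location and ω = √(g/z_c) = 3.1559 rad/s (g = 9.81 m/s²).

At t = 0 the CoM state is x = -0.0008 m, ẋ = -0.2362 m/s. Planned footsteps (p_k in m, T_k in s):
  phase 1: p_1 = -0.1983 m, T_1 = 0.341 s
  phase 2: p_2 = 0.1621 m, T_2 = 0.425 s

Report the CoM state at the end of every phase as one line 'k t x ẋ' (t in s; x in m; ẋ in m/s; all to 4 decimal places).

phase 1: p=-0.1983, T=0.341, ωT=1.076162, cosh=1.637150, sinh=1.296249; start (x,ẋ)=(-0.000800, -0.236200) → end (x,ẋ)=(0.028021, 0.421244)
phase 2: p=0.1621, T=0.425, ωT=1.341257, cosh=2.042683, sinh=1.781166; start (x,ẋ)=(0.028021, 0.421244) → end (x,ẋ)=(0.125966, 0.106785)

1 0.3410 0.0280 0.4212
2 0.7660 0.1260 0.1068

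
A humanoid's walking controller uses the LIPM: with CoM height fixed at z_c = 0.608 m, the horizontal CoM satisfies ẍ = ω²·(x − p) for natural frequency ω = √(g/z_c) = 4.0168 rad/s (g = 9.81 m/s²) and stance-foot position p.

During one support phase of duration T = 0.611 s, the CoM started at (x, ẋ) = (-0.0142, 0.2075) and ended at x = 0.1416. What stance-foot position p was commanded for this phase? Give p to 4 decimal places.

p = 0.0151

ωT = 4.0168·0.611 = 2.454265; cosh(ωT) = 5.861900, sinh(ωT) = 5.775974
x(T) = p + (x₀−p)·cosh(ωT) + (ẋ₀/ω)·sinh(ωT) ⇒ p·(1 − cosh) = x(T) − x₀·cosh − (ẋ₀/ω)·sinh
numerator   = 0.1416 − (-0.0142)·5.861900 − (0.2075/4.0168)·5.775974 = -0.073536
denominator = 1 − 5.861900 = -4.861900
p = -0.073536 / -4.861900 = 0.0151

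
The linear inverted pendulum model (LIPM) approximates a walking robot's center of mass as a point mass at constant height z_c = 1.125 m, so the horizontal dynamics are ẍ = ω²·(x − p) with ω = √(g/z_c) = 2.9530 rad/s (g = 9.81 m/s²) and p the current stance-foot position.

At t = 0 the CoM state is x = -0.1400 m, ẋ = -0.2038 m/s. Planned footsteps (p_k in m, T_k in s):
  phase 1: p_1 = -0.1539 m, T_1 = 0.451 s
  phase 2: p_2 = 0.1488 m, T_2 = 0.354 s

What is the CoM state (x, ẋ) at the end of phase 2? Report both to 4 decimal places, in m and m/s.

phase 1: p=-0.1539, T=0.451, ωT=1.331803, cosh=2.025934, sinh=1.761933; start (x,ẋ)=(-0.140000, -0.203800) → end (x,ẋ)=(-0.247339, -0.340564)
phase 2: p=0.1488, T=0.354, ωT=1.045362, cosh=1.597996, sinh=1.246432; start (x,ẋ)=(-0.247339, -0.340564) → end (x,ẋ)=(-0.627976, -2.002292)

x = -0.6280, ẋ = -2.0023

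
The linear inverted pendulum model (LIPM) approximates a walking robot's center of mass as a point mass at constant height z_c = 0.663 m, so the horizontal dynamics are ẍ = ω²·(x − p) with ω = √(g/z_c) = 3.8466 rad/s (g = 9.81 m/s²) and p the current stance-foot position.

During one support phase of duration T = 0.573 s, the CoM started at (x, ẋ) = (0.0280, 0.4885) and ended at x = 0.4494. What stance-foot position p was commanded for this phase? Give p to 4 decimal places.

p = 0.0690

ωT = 3.8466·0.573 = 2.204102; cosh(ωT) = 4.586229, sinh(ωT) = 4.475879
x(T) = p + (x₀−p)·cosh(ωT) + (ẋ₀/ω)·sinh(ωT) ⇒ p·(1 − cosh) = x(T) − x₀·cosh − (ẋ₀/ω)·sinh
numerator   = 0.4494 − (0.0280)·4.586229 − (0.4885/3.8466)·4.475879 = -0.247430
denominator = 1 − 4.586229 = -3.586229
p = -0.247430 / -3.586229 = 0.0690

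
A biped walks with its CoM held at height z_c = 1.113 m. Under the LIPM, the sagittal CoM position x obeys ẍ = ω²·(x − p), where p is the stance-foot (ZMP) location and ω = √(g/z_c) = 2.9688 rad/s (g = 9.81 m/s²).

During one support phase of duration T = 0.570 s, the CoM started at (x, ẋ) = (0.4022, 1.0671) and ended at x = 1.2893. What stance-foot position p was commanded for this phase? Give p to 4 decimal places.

p = 0.4332

ωT = 2.9688·0.570 = 1.692216; cosh(ωT) = 2.807807, sinh(ωT) = 2.623696
x(T) = p + (x₀−p)·cosh(ωT) + (ẋ₀/ω)·sinh(ωT) ⇒ p·(1 − cosh) = x(T) − x₀·cosh − (ẋ₀/ω)·sinh
numerator   = 1.2893 − (0.4022)·2.807807 − (1.0671/2.9688)·2.623696 = -0.783057
denominator = 1 − 2.807807 = -1.807807
p = -0.783057 / -1.807807 = 0.4332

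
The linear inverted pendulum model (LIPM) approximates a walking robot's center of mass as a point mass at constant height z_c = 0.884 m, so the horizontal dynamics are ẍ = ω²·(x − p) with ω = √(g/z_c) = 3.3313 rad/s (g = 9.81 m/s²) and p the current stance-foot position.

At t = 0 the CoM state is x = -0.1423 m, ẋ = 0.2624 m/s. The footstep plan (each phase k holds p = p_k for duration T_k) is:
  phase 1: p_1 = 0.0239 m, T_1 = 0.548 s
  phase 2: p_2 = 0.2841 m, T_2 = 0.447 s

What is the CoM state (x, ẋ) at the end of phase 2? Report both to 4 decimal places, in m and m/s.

x = -1.5292, ẋ = -5.8154

phase 1: p=0.0239, T=0.548, ωT=1.825552, cosh=3.183676, sinh=3.022547; start (x,ẋ)=(-0.142300, 0.262400) → end (x,ẋ)=(-0.267147, -0.838073)
phase 2: p=0.2841, T=0.447, ωT=1.489091, cosh=2.329321, sinh=2.103743; start (x,ẋ)=(-0.267147, -0.838073) → end (x,ẋ)=(-1.529181, -5.815389)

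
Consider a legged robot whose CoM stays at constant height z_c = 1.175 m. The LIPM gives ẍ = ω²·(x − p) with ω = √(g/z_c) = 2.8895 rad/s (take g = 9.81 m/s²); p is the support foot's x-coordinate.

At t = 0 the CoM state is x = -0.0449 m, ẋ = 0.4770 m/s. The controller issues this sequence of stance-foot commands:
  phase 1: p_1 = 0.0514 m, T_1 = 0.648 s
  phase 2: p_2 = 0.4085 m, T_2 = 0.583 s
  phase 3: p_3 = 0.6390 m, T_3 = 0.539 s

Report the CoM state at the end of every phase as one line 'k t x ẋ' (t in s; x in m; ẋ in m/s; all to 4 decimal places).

phase 1: p=0.0514, T=0.648, ωT=1.872396, cosh=3.328808, sinh=3.175053; start (x,ẋ)=(-0.044900, 0.477000) → end (x,ẋ)=(0.254975, 0.704355)
phase 2: p=0.4085, T=0.583, ωT=1.684578, cosh=2.787851, sinh=2.602328; start (x,ẋ)=(0.254975, 0.704355) → end (x,ẋ)=(0.614848, 0.809216)
phase 3: p=0.6390, T=0.539, ωT=1.557441, cosh=2.478666, sinh=2.267991; start (x,ẋ)=(0.614848, 0.809216) → end (x,ẋ)=(1.214295, 1.847499)

1 0.6480 0.2550 0.7044
2 1.2310 0.6148 0.8092
3 1.7700 1.2143 1.8475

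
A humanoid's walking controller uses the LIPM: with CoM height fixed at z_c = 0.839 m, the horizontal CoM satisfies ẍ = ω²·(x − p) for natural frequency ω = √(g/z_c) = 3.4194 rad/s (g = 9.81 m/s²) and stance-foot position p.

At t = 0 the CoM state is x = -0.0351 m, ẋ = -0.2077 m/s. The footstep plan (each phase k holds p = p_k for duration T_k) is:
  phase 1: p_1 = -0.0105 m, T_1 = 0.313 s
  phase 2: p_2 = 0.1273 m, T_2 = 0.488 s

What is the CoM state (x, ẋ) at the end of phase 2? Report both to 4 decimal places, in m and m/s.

x = -0.9102, ẋ = -3.4667

phase 1: p=-0.0105, T=0.313, ωT=1.070272, cosh=1.629544, sinh=1.286629; start (x,ẋ)=(-0.035100, -0.207700) → end (x,ẋ)=(-0.128739, -0.446684)
phase 2: p=0.1273, T=0.488, ωT=1.668667, cosh=2.746795, sinh=2.558297; start (x,ẋ)=(-0.128739, -0.446684) → end (x,ẋ)=(-0.910182, -3.466736)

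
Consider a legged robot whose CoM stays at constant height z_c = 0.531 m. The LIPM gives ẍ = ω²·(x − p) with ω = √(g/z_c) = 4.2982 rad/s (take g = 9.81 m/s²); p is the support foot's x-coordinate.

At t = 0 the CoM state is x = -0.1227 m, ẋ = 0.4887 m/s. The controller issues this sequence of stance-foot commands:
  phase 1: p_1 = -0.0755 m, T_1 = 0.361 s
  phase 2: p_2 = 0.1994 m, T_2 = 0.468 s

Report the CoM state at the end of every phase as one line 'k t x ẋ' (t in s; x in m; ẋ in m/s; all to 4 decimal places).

1 0.3610 0.0644 0.7477
2 0.8290 0.3242 0.7141

phase 1: p=-0.0755, T=0.361, ωT=1.551650, cosh=2.465575, sinh=2.253677; start (x,ẋ)=(-0.122700, 0.488700) → end (x,ẋ)=(0.064365, 0.747712)
phase 2: p=0.1994, T=0.468, ωT=2.011558, cosh=3.804366, sinh=3.670586; start (x,ẋ)=(0.064365, 0.747712) → end (x,ẋ)=(0.324210, 0.714135)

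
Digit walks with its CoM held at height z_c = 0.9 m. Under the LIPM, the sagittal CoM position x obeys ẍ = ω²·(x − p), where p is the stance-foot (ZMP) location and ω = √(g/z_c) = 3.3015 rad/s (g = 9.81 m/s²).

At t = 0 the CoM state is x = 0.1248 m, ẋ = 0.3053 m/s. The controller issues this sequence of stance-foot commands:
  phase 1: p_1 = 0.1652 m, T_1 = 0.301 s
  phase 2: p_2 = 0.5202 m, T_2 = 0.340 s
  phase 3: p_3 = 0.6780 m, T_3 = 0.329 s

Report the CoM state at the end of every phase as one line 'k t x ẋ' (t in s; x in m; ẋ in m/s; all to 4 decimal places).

phase 1: p=0.1652, T=0.301, ωT=0.993751, cosh=1.535767, sinh=1.165582; start (x,ẋ)=(0.124800, 0.305300) → end (x,ẋ)=(0.210940, 0.313404)
phase 2: p=0.5202, T=0.340, ωT=1.122510, cosh=1.699009, sinh=1.373547; start (x,ẋ)=(0.210940, 0.313404) → end (x,ẋ)=(0.125152, -0.869946)
phase 3: p=0.6780, T=0.329, ωT=1.086194, cosh=1.650236, sinh=1.312738; start (x,ẋ)=(0.125152, -0.869946) → end (x,ẋ)=(-0.580236, -3.831661)

1 0.3010 0.2109 0.3134
2 0.6410 0.1252 -0.8699
3 0.9700 -0.5802 -3.8317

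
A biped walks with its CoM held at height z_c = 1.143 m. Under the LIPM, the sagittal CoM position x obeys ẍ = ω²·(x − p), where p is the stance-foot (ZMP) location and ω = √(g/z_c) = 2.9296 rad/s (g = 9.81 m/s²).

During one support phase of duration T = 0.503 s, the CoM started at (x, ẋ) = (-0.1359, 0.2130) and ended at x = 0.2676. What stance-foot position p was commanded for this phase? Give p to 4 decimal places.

ωT = 2.9296·0.503 = 1.473589; cosh(ωT) = 2.296987, sinh(ωT) = 2.067885
x(T) = p + (x₀−p)·cosh(ωT) + (ẋ₀/ω)·sinh(ωT) ⇒ p·(1 − cosh) = x(T) − x₀·cosh − (ẋ₀/ω)·sinh
numerator   = 0.2676 − (-0.1359)·2.296987 − (0.2130/2.9296)·2.067885 = 0.429413
denominator = 1 − 2.296987 = -1.296987
p = 0.429413 / -1.296987 = -0.3311

p = -0.3311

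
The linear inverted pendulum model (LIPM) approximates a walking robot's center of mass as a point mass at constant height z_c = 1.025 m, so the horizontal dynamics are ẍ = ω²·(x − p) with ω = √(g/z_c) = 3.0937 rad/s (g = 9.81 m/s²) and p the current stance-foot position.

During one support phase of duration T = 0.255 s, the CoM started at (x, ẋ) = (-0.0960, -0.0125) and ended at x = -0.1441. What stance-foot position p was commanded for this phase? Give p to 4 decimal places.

ωT = 3.0937·0.255 = 0.788894; cosh(ωT) = 1.327653, sinh(ωT) = 0.873306
x(T) = p + (x₀−p)·cosh(ωT) + (ẋ₀/ω)·sinh(ωT) ⇒ p·(1 − cosh) = x(T) − x₀·cosh − (ẋ₀/ω)·sinh
numerator   = -0.1441 − (-0.0960)·1.327653 − (-0.0125/3.0937)·0.873306 = -0.013117
denominator = 1 − 1.327653 = -0.327653
p = -0.013117 / -0.327653 = 0.0400

p = 0.0400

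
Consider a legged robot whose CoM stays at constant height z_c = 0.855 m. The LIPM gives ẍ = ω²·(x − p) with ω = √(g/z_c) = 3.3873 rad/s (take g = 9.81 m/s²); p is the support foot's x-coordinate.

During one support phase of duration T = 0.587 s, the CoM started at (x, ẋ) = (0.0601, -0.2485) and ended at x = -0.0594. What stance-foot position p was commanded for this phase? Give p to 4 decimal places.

p = 0.0074

ωT = 3.3873·0.587 = 1.988345; cosh(ωT) = 3.720180, sinh(ωT) = 3.583258
x(T) = p + (x₀−p)·cosh(ωT) + (ẋ₀/ω)·sinh(ωT) ⇒ p·(1 − cosh) = x(T) − x₀·cosh − (ẋ₀/ω)·sinh
numerator   = -0.0594 − (0.0601)·3.720180 − (-0.2485/3.3873)·3.583258 = -0.020107
denominator = 1 − 3.720180 = -2.720180
p = -0.020107 / -2.720180 = 0.0074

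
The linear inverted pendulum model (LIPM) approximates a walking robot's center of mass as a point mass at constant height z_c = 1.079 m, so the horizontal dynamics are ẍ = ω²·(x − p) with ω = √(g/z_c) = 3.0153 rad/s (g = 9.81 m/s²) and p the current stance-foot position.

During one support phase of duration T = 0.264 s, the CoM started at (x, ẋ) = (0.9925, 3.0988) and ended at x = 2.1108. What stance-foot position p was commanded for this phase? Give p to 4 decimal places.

ωT = 3.0153·0.264 = 0.796039; cosh(ωT) = 1.333928, sinh(ωT) = 0.882816
x(T) = p + (x₀−p)·cosh(ωT) + (ẋ₀/ω)·sinh(ωT) ⇒ p·(1 − cosh) = x(T) − x₀·cosh − (ẋ₀/ω)·sinh
numerator   = 2.1108 − (0.9925)·1.333928 − (3.0988/3.0153)·0.882816 = -0.120386
denominator = 1 − 1.333928 = -0.333928
p = -0.120386 / -0.333928 = 0.3605

p = 0.3605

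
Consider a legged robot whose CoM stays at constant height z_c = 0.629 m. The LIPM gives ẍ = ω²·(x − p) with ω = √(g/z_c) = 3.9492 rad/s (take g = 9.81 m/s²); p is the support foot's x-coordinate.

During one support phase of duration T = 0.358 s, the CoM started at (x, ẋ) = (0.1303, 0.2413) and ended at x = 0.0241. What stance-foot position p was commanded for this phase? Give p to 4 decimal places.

p = 0.3209

ωT = 3.9492·0.358 = 1.413814; cosh(ωT) = 2.177410, sinh(ωT) = 1.934196
x(T) = p + (x₀−p)·cosh(ωT) + (ẋ₀/ω)·sinh(ωT) ⇒ p·(1 − cosh) = x(T) − x₀·cosh − (ẋ₀/ω)·sinh
numerator   = 0.0241 − (0.1303)·2.177410 − (0.2413/3.9492)·1.934196 = -0.377798
denominator = 1 − 2.177410 = -1.177410
p = -0.377798 / -1.177410 = 0.3209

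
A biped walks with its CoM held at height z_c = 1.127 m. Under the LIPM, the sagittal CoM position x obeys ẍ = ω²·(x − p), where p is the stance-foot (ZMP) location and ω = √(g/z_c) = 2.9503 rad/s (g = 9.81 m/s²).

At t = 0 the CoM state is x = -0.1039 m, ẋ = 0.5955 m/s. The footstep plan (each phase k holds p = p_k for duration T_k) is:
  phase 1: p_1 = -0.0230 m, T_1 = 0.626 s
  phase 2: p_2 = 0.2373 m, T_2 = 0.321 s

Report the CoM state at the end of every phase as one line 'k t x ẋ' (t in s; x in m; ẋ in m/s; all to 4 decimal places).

phase 1: p=-0.0230, T=0.626, ωT=1.846888, cosh=3.248892, sinh=3.091165; start (x,ẋ)=(-0.103900, 0.595500) → end (x,ẋ)=(0.338097, 1.196918)
phase 2: p=0.2373, T=0.321, ωT=0.947046, cosh=1.482984, sinh=1.095099; start (x,ẋ)=(0.338097, 1.196918) → end (x,ẋ)=(0.831056, 2.100674)

1 0.6260 0.3381 1.1969
2 0.9470 0.8311 2.1007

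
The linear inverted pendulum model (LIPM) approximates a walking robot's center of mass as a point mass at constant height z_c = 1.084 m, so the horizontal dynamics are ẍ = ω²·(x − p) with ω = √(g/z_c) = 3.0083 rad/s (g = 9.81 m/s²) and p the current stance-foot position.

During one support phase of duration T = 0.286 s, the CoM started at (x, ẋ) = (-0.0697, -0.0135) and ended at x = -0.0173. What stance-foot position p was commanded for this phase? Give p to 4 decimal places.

p = -0.2139

ωT = 3.0083·0.286 = 0.860374; cosh(ωT) = 1.393524, sinh(ωT) = 0.970520
x(T) = p + (x₀−p)·cosh(ωT) + (ẋ₀/ω)·sinh(ωT) ⇒ p·(1 − cosh) = x(T) − x₀·cosh − (ẋ₀/ω)·sinh
numerator   = -0.0173 − (-0.0697)·1.393524 − (-0.0135/3.0083)·0.970520 = 0.084184
denominator = 1 − 1.393524 = -0.393524
p = 0.084184 / -0.393524 = -0.2139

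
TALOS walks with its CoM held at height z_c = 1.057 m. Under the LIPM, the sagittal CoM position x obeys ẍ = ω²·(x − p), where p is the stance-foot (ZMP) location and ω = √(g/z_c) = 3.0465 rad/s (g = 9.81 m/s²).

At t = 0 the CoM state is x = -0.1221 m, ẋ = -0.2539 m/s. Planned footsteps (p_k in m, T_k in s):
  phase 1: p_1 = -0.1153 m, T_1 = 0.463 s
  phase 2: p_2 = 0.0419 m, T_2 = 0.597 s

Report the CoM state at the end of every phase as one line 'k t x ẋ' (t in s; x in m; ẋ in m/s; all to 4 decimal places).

1 0.4630 -0.2907 -0.5912
2 1.0600 -1.5924 -4.9105

phase 1: p=-0.1153, T=0.463, ωT=1.410529, cosh=2.171069, sinh=1.927055; start (x,ẋ)=(-0.122100, -0.253900) → end (x,ẋ)=(-0.290667, -0.591156)
phase 2: p=0.0419, T=0.597, ωT=1.818761, cosh=3.163220, sinh=3.000993; start (x,ẋ)=(-0.290667, -0.591156) → end (x,ẋ)=(-1.592408, -4.910458)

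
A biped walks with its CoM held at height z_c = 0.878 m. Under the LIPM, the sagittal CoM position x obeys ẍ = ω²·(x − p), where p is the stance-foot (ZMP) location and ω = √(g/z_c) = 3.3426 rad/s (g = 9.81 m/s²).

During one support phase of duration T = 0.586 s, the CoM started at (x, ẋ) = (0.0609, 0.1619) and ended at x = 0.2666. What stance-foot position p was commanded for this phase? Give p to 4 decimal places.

ωT = 3.3426·0.586 = 1.958764; cosh(ωT) = 3.615794, sinh(ωT) = 3.474761
x(T) = p + (x₀−p)·cosh(ωT) + (ẋ₀/ω)·sinh(ωT) ⇒ p·(1 − cosh) = x(T) − x₀·cosh − (ẋ₀/ω)·sinh
numerator   = 0.2666 − (0.0609)·3.615794 − (0.1619/3.3426)·3.474761 = -0.121903
denominator = 1 − 3.615794 = -2.615794
p = -0.121903 / -2.615794 = 0.0466

p = 0.0466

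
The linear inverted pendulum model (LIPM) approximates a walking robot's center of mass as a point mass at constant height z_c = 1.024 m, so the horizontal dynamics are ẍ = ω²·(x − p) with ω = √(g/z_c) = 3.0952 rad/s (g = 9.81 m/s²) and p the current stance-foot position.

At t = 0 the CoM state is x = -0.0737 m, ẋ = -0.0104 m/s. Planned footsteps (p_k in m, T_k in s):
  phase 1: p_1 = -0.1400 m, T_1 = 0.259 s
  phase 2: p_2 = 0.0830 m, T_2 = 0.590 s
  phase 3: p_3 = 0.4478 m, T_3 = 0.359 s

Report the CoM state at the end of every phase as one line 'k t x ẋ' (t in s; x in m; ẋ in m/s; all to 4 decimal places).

phase 1: p=-0.1400, T=0.259, ωT=0.801657, cosh=1.338908, sinh=0.890323; start (x,ẋ)=(-0.073700, -0.010400) → end (x,ẋ)=(-0.054222, 0.168780)
phase 2: p=0.0830, T=0.590, ωT=1.826168, cosh=3.185537, sinh=3.024507; start (x,ẋ)=(-0.054222, 0.168780) → end (x,ẋ)=(-0.189200, -0.746941)
phase 3: p=0.4478, T=0.359, ωT=1.111177, cosh=1.683551, sinh=1.354380; start (x,ẋ)=(-0.189200, -0.746941) → end (x,ẋ)=(-0.951465, -3.927868)

1 0.2590 -0.0542 0.1688
2 0.8490 -0.1892 -0.7469
3 1.2080 -0.9515 -3.9279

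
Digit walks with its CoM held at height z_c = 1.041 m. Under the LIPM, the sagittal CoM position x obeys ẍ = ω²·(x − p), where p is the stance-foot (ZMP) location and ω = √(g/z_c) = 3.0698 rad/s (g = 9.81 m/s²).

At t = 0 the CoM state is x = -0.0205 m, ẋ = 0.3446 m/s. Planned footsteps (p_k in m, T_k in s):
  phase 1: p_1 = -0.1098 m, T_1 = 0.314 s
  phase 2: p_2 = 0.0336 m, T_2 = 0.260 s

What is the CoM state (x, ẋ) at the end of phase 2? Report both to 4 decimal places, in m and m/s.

phase 1: p=-0.1098, T=0.314, ωT=0.963917, cosh=1.501672, sinh=1.120276; start (x,ẋ)=(-0.020500, 0.344600) → end (x,ẋ)=(0.150056, 0.824581)
phase 2: p=0.0336, T=0.260, ωT=0.798148, cosh=1.335792, sinh=0.885631; start (x,ẋ)=(0.150056, 0.824581) → end (x,ẋ)=(0.427050, 1.418078)

x = 0.4271, ẋ = 1.4181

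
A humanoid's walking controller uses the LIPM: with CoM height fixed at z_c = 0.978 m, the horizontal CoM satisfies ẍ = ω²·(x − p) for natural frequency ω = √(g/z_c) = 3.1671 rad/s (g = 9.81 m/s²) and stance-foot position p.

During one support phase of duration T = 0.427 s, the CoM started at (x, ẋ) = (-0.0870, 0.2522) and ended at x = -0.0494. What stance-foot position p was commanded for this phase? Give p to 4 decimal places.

ωT = 3.1671·0.427 = 1.352352; cosh(ωT) = 2.062570, sinh(ωT) = 1.803938
x(T) = p + (x₀−p)·cosh(ωT) + (ẋ₀/ω)·sinh(ωT) ⇒ p·(1 − cosh) = x(T) − x₀·cosh − (ẋ₀/ω)·sinh
numerator   = -0.0494 − (-0.0870)·2.062570 − (0.2522/3.1671)·1.803938 = -0.013606
denominator = 1 − 2.062570 = -1.062570
p = -0.013606 / -1.062570 = 0.0128

p = 0.0128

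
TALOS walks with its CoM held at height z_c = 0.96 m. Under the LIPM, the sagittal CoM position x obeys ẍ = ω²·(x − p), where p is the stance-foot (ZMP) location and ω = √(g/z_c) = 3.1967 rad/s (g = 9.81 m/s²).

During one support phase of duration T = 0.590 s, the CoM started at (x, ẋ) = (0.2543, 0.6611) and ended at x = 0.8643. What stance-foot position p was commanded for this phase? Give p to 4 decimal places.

p = 0.2779

ωT = 3.1967·0.590 = 1.886053; cosh(ωT) = 3.372481, sinh(ωT) = 3.220812
x(T) = p + (x₀−p)·cosh(ωT) + (ẋ₀/ω)·sinh(ωT) ⇒ p·(1 − cosh) = x(T) − x₀·cosh − (ẋ₀/ω)·sinh
numerator   = 0.8643 − (0.2543)·3.372481 − (0.6611/3.1967)·3.220812 = -0.659409
denominator = 1 − 3.372481 = -2.372481
p = -0.659409 / -2.372481 = 0.2779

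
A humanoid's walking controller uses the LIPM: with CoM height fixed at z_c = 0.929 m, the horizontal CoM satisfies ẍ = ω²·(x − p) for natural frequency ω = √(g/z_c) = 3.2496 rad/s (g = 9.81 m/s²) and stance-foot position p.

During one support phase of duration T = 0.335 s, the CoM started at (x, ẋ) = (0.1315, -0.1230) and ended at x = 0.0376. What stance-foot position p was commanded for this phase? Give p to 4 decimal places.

ωT = 3.2496·0.335 = 1.088616; cosh(ωT) = 1.653421, sinh(ωT) = 1.316739
x(T) = p + (x₀−p)·cosh(ωT) + (ẋ₀/ω)·sinh(ωT) ⇒ p·(1 − cosh) = x(T) − x₀·cosh − (ẋ₀/ω)·sinh
numerator   = 0.0376 − (0.1315)·1.653421 − (-0.1230/3.2496)·1.316739 = -0.129985
denominator = 1 − 1.653421 = -0.653421
p = -0.129985 / -0.653421 = 0.1989

p = 0.1989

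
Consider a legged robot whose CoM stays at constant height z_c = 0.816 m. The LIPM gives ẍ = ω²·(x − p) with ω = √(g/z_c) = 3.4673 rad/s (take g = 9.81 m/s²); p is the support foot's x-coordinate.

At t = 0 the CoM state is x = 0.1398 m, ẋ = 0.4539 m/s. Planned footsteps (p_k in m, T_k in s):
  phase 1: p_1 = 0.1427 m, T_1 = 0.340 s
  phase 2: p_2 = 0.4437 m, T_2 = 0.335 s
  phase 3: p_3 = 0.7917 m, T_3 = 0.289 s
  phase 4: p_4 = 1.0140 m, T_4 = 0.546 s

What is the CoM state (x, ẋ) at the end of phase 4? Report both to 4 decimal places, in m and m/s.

phase 1: p=0.1427, T=0.340, ωT=1.178882, cosh=1.779180, sinh=1.471558; start (x,ẋ)=(0.139800, 0.453900) → end (x,ẋ)=(0.330180, 0.792773)
phase 2: p=0.4437, T=0.335, ωT=1.161546, cosh=1.753935, sinh=1.440933; start (x,ẋ)=(0.330180, 0.792773) → end (x,ẋ)=(0.574053, 0.823311)
phase 3: p=0.7917, T=0.289, ωT=1.002050, cosh=1.545493, sinh=1.178367; start (x,ẋ)=(0.574053, 0.823311) → end (x,ẋ)=(0.735131, 0.383167)
phase 4: p=1.0140, T=0.546, ωT=1.893146, cosh=3.395411, sinh=3.244814; start (x,ẋ)=(0.735131, 0.383167) → end (x,ẋ)=(0.425705, -1.836477)

x = 0.4257, ẋ = -1.8365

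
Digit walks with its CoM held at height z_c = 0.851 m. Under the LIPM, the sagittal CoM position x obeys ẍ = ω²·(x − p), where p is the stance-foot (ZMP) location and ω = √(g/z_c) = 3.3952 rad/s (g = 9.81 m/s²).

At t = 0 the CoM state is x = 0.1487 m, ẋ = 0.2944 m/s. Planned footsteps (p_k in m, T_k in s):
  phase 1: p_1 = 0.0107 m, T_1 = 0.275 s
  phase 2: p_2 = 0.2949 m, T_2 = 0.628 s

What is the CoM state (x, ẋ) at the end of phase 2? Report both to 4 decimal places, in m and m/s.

phase 1: p=0.0107, T=0.275, ωT=0.933680, cosh=1.468479, sinh=1.075374; start (x,ẋ)=(0.148700, 0.294400) → end (x,ẋ)=(0.306597, 0.936174)
phase 2: p=0.2949, T=0.628, ωT=2.132186, cosh=4.275928, sinh=4.157350; start (x,ẋ)=(0.306597, 0.936174) → end (x,ẋ)=(1.491238, 4.168107)

x = 1.4912, ẋ = 4.1681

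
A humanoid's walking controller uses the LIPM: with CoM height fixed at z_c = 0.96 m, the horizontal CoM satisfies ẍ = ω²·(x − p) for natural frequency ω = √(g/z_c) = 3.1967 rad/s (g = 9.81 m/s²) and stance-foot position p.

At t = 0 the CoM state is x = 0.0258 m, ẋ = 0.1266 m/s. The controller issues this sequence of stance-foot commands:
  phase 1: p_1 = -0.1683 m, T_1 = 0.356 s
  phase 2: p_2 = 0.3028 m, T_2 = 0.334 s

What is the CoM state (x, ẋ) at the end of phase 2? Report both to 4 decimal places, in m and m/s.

x = 0.6058, ẋ = 1.4320

phase 1: p=-0.1683, T=0.356, ωT=1.138025, cosh=1.720525, sinh=1.400074; start (x,ẋ)=(0.025800, 0.126600) → end (x,ẋ)=(0.221102, 1.086536)
phase 2: p=0.3028, T=0.334, ωT=1.067698, cosh=1.626237, sinh=1.282438; start (x,ẋ)=(0.221102, 1.086536) → end (x,ẋ)=(0.605831, 1.432037)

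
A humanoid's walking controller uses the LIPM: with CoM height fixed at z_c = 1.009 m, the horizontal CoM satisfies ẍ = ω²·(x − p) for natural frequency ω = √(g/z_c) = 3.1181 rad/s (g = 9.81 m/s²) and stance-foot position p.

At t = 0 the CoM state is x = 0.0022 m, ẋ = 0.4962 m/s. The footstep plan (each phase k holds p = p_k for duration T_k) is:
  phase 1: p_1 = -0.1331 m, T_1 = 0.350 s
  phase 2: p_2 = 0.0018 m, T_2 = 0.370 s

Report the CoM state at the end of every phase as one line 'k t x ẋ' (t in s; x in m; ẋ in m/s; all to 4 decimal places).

phase 1: p=-0.1331, T=0.350, ωT=1.091335, cosh=1.657008, sinh=1.321240; start (x,ẋ)=(0.002200, 0.496200) → end (x,ẋ)=(0.301349, 1.379610)
phase 2: p=0.0018, T=0.370, ωT=1.153697, cosh=1.742679, sinh=1.427211; start (x,ẋ)=(0.301349, 1.379610) → end (x,ẋ)=(1.155291, 3.737268)

1 0.3500 0.3013 1.3796
2 0.7200 1.1553 3.7373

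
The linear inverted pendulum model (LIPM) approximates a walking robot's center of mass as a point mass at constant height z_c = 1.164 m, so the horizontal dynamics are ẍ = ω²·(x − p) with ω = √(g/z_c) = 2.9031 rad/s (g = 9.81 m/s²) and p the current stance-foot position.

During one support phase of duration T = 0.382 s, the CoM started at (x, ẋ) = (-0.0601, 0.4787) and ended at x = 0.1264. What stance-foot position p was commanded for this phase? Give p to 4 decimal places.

p = -0.0069

ωT = 2.9031·0.382 = 1.108984; cosh(ωT) = 1.680586, sinh(ωT) = 1.350692
x(T) = p + (x₀−p)·cosh(ωT) + (ẋ₀/ω)·sinh(ωT) ⇒ p·(1 − cosh) = x(T) − x₀·cosh − (ẋ₀/ω)·sinh
numerator   = 0.1264 − (-0.0601)·1.680586 − (0.4787/2.9031)·1.350692 = 0.004684
denominator = 1 − 1.680586 = -0.680586
p = 0.004684 / -0.680586 = -0.0069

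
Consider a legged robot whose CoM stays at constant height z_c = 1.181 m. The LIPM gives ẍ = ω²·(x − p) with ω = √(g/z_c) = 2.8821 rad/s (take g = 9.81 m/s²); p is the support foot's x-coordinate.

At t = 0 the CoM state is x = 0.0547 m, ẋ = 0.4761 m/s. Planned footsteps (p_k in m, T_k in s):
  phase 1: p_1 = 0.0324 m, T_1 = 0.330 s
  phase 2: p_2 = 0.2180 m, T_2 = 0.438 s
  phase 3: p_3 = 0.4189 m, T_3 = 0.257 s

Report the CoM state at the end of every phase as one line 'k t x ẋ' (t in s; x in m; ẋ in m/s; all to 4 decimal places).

1 0.3300 0.2475 0.7789
2 0.7680 0.7135 1.6245
3 1.0250 1.2548 2.7789

phase 1: p=0.0324, T=0.330, ωT=0.951093, cosh=1.487428, sinh=1.101109; start (x,ẋ)=(0.054700, 0.476100) → end (x,ẋ)=(0.247464, 0.778934)
phase 2: p=0.2180, T=0.438, ωT=1.262360, cosh=1.908368, sinh=1.625383; start (x,ẋ)=(0.247464, 0.778934) → end (x,ẋ)=(0.713514, 1.624517)
phase 3: p=0.4189, T=0.257, ωT=0.740700, cosh=1.287091, sinh=0.810311; start (x,ẋ)=(0.713514, 1.624517) → end (x,ẋ)=(1.254833, 2.778944)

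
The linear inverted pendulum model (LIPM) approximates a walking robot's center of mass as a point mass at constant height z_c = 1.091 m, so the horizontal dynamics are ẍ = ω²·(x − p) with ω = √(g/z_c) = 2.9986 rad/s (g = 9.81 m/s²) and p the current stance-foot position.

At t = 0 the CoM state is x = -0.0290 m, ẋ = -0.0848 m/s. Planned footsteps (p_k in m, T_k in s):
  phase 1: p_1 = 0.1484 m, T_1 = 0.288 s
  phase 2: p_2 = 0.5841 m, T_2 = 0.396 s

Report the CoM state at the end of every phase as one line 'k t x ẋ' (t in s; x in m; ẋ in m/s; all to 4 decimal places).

phase 1: p=0.1484, T=0.288, ωT=0.863597, cosh=1.396659, sinh=0.975017; start (x,ẋ)=(-0.029000, -0.084800) → end (x,ẋ)=(-0.126941, -0.637098)
phase 2: p=0.5841, T=0.396, ωT=1.187446, cosh=1.791847, sinh=1.486848; start (x,ẋ)=(-0.126941, -0.637098) → end (x,ẋ)=(-1.005880, -4.311731)

1 0.2880 -0.1269 -0.6371
2 0.6840 -1.0059 -4.3117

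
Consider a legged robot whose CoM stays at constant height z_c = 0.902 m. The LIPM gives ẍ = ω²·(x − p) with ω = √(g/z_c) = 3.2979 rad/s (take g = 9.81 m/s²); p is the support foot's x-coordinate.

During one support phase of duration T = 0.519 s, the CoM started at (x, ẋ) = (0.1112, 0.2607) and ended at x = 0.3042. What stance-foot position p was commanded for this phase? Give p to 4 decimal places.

p = 0.1213

ωT = 3.2979·0.519 = 1.711610; cosh(ωT) = 2.859223, sinh(ωT) = 2.678648
x(T) = p + (x₀−p)·cosh(ωT) + (ẋ₀/ω)·sinh(ωT) ⇒ p·(1 − cosh) = x(T) − x₀·cosh − (ẋ₀/ω)·sinh
numerator   = 0.3042 − (0.1112)·2.859223 − (0.2607/3.2979)·2.678648 = -0.225494
denominator = 1 − 2.859223 = -1.859223
p = -0.225494 / -1.859223 = 0.1213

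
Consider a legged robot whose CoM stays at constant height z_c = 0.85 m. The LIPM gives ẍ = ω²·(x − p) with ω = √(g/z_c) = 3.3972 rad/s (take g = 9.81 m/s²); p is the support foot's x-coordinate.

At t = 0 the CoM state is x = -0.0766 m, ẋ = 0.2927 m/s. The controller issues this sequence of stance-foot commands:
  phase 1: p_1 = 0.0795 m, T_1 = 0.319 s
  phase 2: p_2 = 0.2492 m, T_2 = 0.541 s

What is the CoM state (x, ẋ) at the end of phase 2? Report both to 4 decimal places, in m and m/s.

phase 1: p=0.0795, T=0.319, ωT=1.083707, cosh=1.646977, sinh=1.308638; start (x,ẋ)=(-0.076600, 0.292700) → end (x,ẋ)=(-0.064842, -0.211904)
phase 2: p=0.2492, T=0.541, ωT=1.837885, cosh=3.221195, sinh=3.062041; start (x,ẋ)=(-0.064842, -0.211904) → end (x,ẋ)=(-0.953389, -3.949365)

x = -0.9534, ẋ = -3.9494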